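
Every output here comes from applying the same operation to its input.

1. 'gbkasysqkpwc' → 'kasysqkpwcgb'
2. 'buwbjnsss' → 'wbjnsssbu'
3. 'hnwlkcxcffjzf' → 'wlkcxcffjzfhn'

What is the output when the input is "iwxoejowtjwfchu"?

xoejowtjwfchuiw

The transformation: move the first 2 characters to the end (rotate left by 2).
"iwxoejowtjwfchu" → "xoejowtjwfchuiw".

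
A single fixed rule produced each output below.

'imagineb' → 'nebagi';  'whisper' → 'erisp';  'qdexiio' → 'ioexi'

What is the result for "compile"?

lempi

The pattern: delete the first 2 characters, then move the first 3 characters to the end (rotate left by 3).
Applying both steps to "compile": "mpile", then "lempi".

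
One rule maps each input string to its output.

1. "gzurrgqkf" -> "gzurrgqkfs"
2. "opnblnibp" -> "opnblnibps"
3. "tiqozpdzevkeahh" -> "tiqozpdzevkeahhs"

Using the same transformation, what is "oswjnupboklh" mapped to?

oswjnupboklhs

Rule — append "s".
For "oswjnupboklh" the result is "oswjnupboklhs".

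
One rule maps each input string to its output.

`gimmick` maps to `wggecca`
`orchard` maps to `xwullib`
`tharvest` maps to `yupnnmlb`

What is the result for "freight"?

The pattern: shift every letter 6 places backward in the alphabet (wrapping around), then sort the characters into reverse alphabetical order.
For "freight" the result is "zynlcba".

zynlcba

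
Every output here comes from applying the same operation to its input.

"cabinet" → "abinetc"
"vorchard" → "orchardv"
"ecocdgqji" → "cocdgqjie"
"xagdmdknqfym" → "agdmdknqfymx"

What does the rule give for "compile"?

ompilec

Rule — move the first character to the end.
Applying that to "compile" gives "ompilec".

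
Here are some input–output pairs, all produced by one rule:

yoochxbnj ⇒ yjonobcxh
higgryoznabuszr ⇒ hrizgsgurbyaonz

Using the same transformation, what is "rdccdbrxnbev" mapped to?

The transformation: take characters alternately from the front and the back (1st, last, 2nd, 2nd-last, ...).
For "rdccdbrxnbev" the result is "rvdecbcndxbr".

rvdecbcndxbr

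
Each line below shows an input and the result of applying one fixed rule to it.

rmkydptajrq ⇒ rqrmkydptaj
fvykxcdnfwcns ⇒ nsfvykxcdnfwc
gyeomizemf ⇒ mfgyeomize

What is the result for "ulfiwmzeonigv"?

Looking at the pairs, the operation is to move the last 2 characters to the front (rotate right by 2).
Doing the same to "ulfiwmzeonigv": "gvulfiwmzeoni".

gvulfiwmzeoni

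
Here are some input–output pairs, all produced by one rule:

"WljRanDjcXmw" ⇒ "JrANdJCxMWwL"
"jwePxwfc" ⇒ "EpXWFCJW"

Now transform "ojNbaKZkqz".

nBAkzKQZOJ

Looking at the pairs, the operation is to move the first 2 characters to the end (rotate left by 2), then flip the case of every letter.
"ojNbaKZkqz" → "NbaKZkqzoj" → "nBAkzKQZOJ".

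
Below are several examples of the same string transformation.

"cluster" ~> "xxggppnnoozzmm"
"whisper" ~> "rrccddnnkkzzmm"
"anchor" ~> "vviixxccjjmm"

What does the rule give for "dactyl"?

In each case the input is transformed by: double every character, then shift every letter 5 places backward in the alphabet (wrapping around).
For "dactyl", step one produces "ddaaccttyyll"; step two turns that into "yyvvxxoottgg".
(Check on "whisper": → "wwhhiissppeerr" → "rrccddnnkkzzmm" ✓)

yyvvxxoottgg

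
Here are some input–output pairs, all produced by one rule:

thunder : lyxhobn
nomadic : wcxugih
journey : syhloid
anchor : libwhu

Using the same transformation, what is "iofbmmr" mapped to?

lggvzic

The pattern: reverse the string, then shift every letter 6 places backward in the alphabet (wrapping around).
"iofbmmr" → "rmmbfoi" → "lggvzic".
(Check on "anchor": → "rohcna" → "libwhu" ✓)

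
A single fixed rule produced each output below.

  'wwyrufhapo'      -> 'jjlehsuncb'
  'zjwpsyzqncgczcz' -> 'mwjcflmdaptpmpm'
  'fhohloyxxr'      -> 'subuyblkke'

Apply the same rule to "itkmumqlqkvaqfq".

The pattern: shift every letter 13 places forward in the alphabet (wrapping around) — i.e. ROT13.
Applying that to "itkmumqlqkvaqfq" gives "vgxzhzdydxindsd".

vgxzhzdydxindsd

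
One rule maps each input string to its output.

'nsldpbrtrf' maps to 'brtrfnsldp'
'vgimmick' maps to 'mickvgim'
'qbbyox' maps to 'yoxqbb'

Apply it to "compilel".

ilelcomp

Each output is the input with this applied: swap the front and back halves of the string.
On "compilel" that produces "ilelcomp".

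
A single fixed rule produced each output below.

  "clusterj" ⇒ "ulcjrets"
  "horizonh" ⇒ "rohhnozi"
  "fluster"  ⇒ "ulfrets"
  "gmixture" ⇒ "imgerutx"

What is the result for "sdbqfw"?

What's happening: reverse the string, then move the last 3 characters to the front (rotate right by 3).
Working it through for "sdbqfw": intermediate "wfqbds", final "bdswfq".

bdswfq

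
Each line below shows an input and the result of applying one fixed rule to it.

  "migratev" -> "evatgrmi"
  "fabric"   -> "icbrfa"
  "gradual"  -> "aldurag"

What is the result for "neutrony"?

Each output is the input with this applied: reverse the string, then swap each adjacent pair of characters (1↔2, 3↔4, ...).
On "neutrony": the first step gives "ynortuen", and the second then gives "nyroutne".

nyroutne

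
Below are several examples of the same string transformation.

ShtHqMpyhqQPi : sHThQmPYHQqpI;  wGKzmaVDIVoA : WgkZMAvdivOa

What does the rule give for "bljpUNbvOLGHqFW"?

In each case the input is transformed by: flip the case of every letter.
On "bljpUNbvOLGHqFW" that produces "BLJPunBVolghQfw".

BLJPunBVolghQfw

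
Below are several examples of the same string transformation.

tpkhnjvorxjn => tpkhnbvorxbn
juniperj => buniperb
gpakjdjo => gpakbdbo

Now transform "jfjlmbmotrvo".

bfblmbmotrvo

Looking at the pairs, the operation is to replace every "j" with "b".
"jfjlmbmotrvo" → "bfblmbmotrvo".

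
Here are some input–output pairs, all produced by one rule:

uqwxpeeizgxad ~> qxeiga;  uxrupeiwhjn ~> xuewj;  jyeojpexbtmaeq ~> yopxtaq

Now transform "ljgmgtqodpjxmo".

jmtopxo

Rule — keep every other character starting from the second (positions 2nd, 4th, 6th, ...).
"ljgmgtqodpjxmo" → "jmtopxo".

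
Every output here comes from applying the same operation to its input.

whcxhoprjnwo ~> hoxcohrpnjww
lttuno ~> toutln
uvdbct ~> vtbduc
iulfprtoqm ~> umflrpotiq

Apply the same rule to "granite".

Rule — swap the first and last characters, then swap each adjacent pair of characters (1↔2, 3↔4, ...).
Applying that to "granite" gives "renatig".

renatig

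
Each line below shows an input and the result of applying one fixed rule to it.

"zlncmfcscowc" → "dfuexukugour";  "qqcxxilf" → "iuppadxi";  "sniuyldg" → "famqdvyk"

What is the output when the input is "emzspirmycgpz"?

Each output is the input with this applied: move the first character to the end, then shift every letter 8 places backward in the alphabet (wrapping around).
So "emzspirmycgpz" becomes "erkhajequyhrw".

erkhajequyhrw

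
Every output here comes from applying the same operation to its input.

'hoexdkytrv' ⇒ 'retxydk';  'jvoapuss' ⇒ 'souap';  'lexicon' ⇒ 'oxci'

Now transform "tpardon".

The pattern: take characters alternately from the front and the back (1st, last, 2nd, 2nd-last, ...), then delete the first 3 characters.
For "tpardon", step one produces "tnpoadr"; step two turns that into "oadr".

oadr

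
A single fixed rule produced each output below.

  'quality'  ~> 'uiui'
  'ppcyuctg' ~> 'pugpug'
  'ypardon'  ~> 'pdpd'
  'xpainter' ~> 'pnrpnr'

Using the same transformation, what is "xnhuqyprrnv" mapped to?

The pattern: keep one character in every 3, starting at position 2 (positions 2nd, 5th, 8th, ...), then write the whole string twice.
On "xnhuqyprrnv": the first step gives "nqrv", and the second then gives "nqrvnqrv".

nqrvnqrv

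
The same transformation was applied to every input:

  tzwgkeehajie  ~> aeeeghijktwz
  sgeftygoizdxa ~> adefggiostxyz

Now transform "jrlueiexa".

aeeijlrux

Looking at the pairs, the operation is to sort the characters into alphabetical order.
"jrlueiexa" → "aeeijlrux".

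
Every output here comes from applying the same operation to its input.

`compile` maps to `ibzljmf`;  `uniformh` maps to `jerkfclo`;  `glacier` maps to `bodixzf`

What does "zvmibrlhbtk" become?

qhwsjfyoiey

The transformation: move the last 2 characters to the front (rotate right by 2), then shift every letter 3 places backward in the alphabet (wrapping around).
Starting from "zvmibrlhbtk": after the first operation, "tkzvmibrlhb"; after the second, "qhwsjfyoiey".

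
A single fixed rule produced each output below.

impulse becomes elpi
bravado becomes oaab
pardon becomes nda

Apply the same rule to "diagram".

The pattern: reverse the string, then keep every other character starting from the first (positions 1st, 3rd, 5th, ...).
Working it through for "diagram": intermediate "margaid", final "mrad".
(Check on "bravado": → "odavarb" → "oaab" ✓)

mrad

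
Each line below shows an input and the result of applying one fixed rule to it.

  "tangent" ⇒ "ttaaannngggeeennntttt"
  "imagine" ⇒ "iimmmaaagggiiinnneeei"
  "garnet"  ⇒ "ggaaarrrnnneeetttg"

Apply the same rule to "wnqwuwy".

wwnnnqqqwwwuuuwwwyyyw

Rule — repeat every character 3 times, then move the first character to the end.
Applying both steps to "wnqwuwy": "wwwnnnqqqwwwuuuwwwyyy", then "wwnnnqqqwwwuuuwwwyyyw".
(Check on "tangent": → "tttaaannngggeeennnttt" → "ttaaannngggeeennntttt" ✓)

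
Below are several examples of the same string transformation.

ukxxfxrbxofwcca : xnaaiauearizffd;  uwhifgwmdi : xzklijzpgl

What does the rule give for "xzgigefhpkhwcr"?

Looking at the pairs, the operation is to shift every letter 3 places forward in the alphabet (wrapping around).
Doing the same to "xzgigefhpkhwcr": "acjljhiksnkzfu".

acjljhiksnkzfu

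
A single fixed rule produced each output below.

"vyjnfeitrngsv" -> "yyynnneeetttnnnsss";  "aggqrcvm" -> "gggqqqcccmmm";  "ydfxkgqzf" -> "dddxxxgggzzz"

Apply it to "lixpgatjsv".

iiipppaaajjjvvv

Each output is the input with this applied: keep every other character starting from the second (positions 2nd, 4th, 6th, ...), then repeat every character 3 times.
Working it through for "lixpgatjsv": intermediate "ipajv", final "iiipppaaajjjvvv".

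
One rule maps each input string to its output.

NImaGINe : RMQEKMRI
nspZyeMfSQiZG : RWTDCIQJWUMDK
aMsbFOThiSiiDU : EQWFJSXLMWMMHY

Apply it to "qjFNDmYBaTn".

The transformation: shift every letter 4 places forward in the alphabet (wrapping around), then convert every letter to uppercase.
"qjFNDmYBaTn" → "unJRHqCFeXr" → "UNJRHQCFEXR".
(Check on "aMsbFOThiSiiDU": → "eQwfJSXlmWmmHY" → "EQWFJSXLMWMMHY" ✓)

UNJRHQCFEXR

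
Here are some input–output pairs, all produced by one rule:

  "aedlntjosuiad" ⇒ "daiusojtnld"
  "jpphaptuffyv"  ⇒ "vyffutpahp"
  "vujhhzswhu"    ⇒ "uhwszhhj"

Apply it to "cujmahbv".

Looking at the pairs, the operation is to delete the first 2 characters, then reverse the string.
For "cujmahbv", step one produces "jmahbv"; step two turns that into "vbhamj".

vbhamj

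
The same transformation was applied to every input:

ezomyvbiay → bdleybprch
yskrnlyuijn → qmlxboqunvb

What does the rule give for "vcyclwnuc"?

fxqzofbfy

Each output is the input with this applied: shift every letter 3 places forward in the alphabet (wrapping around), then reverse the string.
Working it through for "vcyclwnuc": intermediate "yfbfozqxf", final "fxqzofbfy".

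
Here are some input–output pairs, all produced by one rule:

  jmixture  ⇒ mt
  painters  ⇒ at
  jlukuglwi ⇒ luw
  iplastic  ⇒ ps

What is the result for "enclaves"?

na

Each output is the input with this applied: delete the last character, then keep one character in every 3, starting at position 2 (positions 2nd, 5th, 8th, ...).
On "enclaves": the first step gives "enclave", and the second then gives "na".
(Check on "jlukuglwi": → "jlukuglw" → "luw" ✓)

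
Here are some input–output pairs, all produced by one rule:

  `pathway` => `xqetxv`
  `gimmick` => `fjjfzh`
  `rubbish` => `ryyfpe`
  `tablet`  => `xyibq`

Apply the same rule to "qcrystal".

zovpqxi

Each output is the input with this applied: delete the first character, then shift every letter 3 places backward in the alphabet (wrapping around).
Working it through for "qcrystal": intermediate "crystal", final "zovpqxi".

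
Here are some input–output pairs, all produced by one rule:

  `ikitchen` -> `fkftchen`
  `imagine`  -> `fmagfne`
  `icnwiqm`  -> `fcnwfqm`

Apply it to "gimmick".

What's happening: replace every "i" with "f".
Applying that to "gimmick" gives "gfmmfck".

gfmmfck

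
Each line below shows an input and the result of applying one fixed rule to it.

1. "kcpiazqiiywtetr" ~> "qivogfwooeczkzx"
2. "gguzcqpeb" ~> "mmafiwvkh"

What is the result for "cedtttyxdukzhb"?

ikjzzzedjaqfnh

What's happening: shift every letter 6 places forward in the alphabet (wrapping around).
Doing the same to "cedtttyxdukzhb": "ikjzzzedjaqfnh".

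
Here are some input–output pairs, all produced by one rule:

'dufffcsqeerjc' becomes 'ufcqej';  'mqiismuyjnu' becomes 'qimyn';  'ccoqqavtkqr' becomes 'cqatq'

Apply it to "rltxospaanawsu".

The rule is to keep every other character starting from the second (positions 2nd, 4th, 6th, ...).
Doing the same to "rltxospaanawsu": "lxsanwu".

lxsanwu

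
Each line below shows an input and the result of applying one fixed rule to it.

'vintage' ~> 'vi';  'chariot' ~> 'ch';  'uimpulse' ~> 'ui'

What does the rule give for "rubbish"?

ru

Each output is the input with this applied: keep only the first 2 characters.
So "rubbish" becomes "ru".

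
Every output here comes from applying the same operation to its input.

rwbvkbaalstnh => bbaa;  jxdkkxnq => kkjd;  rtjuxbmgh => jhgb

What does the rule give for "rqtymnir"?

Each output is the input with this applied: sort the characters into reverse alphabetical order, then keep only the last 4 characters.
"rqtymnir" → "qnmi".

qnmi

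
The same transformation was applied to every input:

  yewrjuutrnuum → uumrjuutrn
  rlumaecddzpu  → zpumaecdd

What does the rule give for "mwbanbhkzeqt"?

eqtanbhkz

The transformation: delete the first 3 characters, then move the last 3 characters to the front (rotate right by 3).
Applying both steps to "mwbanbhkzeqt": "anbhkzeqt", then "eqtanbhkz".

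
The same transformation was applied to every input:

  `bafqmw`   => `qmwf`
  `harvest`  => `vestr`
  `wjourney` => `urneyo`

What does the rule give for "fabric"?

ricb

Looking at the pairs, the operation is to delete the first 2 characters, then move the first character to the end.
On "fabric": the first step gives "bric", and the second then gives "ricb".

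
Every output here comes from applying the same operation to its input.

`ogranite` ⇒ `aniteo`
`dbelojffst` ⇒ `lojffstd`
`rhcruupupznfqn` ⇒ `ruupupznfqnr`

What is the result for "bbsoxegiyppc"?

oxegiyppcb

In each case the input is transformed by: move the first 3 characters to the end (rotate left by 3), then delete the last 2 characters.
Applying that to "bbsoxegiyppc" gives "oxegiyppcb".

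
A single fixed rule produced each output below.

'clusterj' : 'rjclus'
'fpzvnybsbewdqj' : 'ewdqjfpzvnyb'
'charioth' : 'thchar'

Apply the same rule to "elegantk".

tkeleg

Rule — swap the front and back halves of the string, then delete the first 2 characters.
"elegantk" → "antkeleg" → "tkeleg".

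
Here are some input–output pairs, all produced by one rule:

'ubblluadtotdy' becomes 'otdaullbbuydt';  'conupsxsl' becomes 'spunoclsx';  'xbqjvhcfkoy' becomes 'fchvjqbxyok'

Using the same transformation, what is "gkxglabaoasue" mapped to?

The pattern: move the last 3 characters to the front (rotate right by 3), then reverse the string.
"gkxglabaoasue" → "suegkxglabaoa" → "aoabalgxkgeus".

aoabalgxkgeus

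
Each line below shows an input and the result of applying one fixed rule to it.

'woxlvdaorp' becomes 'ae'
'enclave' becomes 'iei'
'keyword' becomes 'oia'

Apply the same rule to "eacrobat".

iee

Looking at the pairs, the operation is to shift every letter 4 places forward in the alphabet (wrapping around), then keep only the vowels.
Working it through for "eacrobat": intermediate "iegvsfex", final "iee".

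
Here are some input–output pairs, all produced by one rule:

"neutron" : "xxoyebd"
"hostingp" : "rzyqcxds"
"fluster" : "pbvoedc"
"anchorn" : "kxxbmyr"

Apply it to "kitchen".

uxsodrm

In each case the input is transformed by: take characters alternately from the front and the back (1st, last, 2nd, 2nd-last, ...), then shift every letter 10 places forward in the alphabet (wrapping around).
For "kitchen", step one produces "kniethc"; step two turns that into "uxsodrm".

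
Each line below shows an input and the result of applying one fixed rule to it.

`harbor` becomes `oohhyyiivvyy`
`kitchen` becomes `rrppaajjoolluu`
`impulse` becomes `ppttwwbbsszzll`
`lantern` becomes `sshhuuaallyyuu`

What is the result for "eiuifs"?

Each output is the input with this applied: double every character, then shift every letter 7 places forward in the alphabet (wrapping around).
For "eiuifs", step one produces "eeiiuuiiffss"; step two turns that into "llppbbppmmzz".

llppbbppmmzz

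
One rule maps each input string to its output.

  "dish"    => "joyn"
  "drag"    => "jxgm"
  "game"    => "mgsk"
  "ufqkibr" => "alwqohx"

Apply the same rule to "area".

gxkg

The rule is to shift every letter 6 places forward in the alphabet (wrapping around).
Doing the same to "area": "gxkg".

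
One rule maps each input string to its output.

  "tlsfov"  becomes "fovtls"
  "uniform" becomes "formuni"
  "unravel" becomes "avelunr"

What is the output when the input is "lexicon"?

What's happening: move the first 3 characters to the end (rotate left by 3).
"lexicon" → "iconlex".

iconlex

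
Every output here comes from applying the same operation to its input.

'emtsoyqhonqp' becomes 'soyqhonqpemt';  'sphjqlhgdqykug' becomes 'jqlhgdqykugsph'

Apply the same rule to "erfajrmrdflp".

ajrmrdflperf

Rule — move the first 3 characters to the end (rotate left by 3).
So "erfajrmrdflp" becomes "ajrmrdflperf".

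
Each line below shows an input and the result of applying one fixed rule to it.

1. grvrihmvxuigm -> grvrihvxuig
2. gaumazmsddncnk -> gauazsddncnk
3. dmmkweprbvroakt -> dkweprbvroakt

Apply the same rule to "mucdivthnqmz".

ucdivthnqz

In each case the input is transformed by: remove every "m".
"mucdivthnqmz" → "ucdivthnqz".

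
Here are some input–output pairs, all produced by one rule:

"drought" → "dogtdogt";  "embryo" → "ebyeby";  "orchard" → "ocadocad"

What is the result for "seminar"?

The rule is to keep every other character starting from the first (positions 1st, 3rd, 5th, ...), then write the whole string twice.
Starting from "seminar": after the first operation, "smnr"; after the second, "smnrsmnr".

smnrsmnr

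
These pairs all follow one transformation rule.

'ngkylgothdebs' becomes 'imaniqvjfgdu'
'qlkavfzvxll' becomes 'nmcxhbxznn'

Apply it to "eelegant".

gngicpv

The rule is to shift every letter 2 places forward in the alphabet (wrapping around), then delete the first character.
Applying both steps to "eelegant": "ggngicpv", then "gngicpv".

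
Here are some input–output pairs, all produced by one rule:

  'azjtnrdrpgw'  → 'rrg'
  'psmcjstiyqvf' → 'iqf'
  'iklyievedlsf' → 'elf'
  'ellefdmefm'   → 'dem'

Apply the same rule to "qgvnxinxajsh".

xjh

The pattern: keep every other character starting from the second (positions 2nd, 4th, 6th, ...), then keep only the last 3 characters.
Applying both steps to "qgvnxinxajsh": "gnixjh", then "xjh".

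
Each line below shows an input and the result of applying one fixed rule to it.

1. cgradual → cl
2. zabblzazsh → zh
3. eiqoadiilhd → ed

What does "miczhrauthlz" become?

Looking at the pairs, the operation is to take characters alternately from the front and the back (1st, last, 2nd, 2nd-last, ...), then keep only the first 2 characters.
Working it through for "miczhrauthlz": intermediate "mzilchzthura", final "mz".

mz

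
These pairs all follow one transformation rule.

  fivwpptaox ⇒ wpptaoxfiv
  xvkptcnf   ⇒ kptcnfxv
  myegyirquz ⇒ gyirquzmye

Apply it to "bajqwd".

ajqwdb

The rule is to move the last 2 characters to the front (rotate right by 2), then swap the front and back halves of the string.
For "bajqwd", step one produces "wdbajq"; step two turns that into "ajqwdb".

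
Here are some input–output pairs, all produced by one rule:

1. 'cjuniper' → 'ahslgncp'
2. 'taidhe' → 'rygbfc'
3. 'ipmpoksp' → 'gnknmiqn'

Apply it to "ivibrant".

gtgzpylr

Rule — shift every letter 2 places backward in the alphabet (wrapping around).
So "ivibrant" becomes "gtgzpylr".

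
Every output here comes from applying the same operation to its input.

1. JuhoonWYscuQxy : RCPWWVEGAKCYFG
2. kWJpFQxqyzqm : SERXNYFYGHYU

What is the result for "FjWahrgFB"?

NREIPZONJ

Rule — shift every letter 8 places forward in the alphabet (wrapping around), then convert every letter to uppercase.
"FjWahrgFB" → "NrEipzoNJ" → "NREIPZONJ".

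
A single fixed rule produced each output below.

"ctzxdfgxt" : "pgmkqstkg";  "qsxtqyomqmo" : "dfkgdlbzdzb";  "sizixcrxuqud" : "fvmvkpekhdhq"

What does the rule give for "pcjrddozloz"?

cpweqqbmybm

The transformation: shift every letter 13 places forward in the alphabet (wrapping around) — i.e. ROT13.
"pcjrddozloz" → "cpweqqbmybm".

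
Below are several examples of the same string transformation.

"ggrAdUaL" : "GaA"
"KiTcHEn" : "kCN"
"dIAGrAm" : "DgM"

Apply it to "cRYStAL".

What's happening: keep one character in every 3, starting at position 1 (positions 1st, 4th, 7th, ...), then flip the case of every letter.
Working it through for "cRYStAL": intermediate "cSL", final "Csl".
(Check on "KiTcHEn": → "Kcn" → "kCN" ✓)

Csl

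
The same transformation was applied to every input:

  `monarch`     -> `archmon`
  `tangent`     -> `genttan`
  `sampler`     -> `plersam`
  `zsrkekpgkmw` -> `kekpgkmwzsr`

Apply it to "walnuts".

nutswal

The transformation: move the first 3 characters to the end (rotate left by 3).
On "walnuts" that produces "nutswal".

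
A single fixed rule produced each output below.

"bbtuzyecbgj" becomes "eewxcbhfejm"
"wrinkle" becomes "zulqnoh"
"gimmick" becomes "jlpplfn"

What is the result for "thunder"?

wkxqghu

The rule is to shift every letter 3 places forward in the alphabet (wrapping around).
Doing the same to "thunder": "wkxqghu".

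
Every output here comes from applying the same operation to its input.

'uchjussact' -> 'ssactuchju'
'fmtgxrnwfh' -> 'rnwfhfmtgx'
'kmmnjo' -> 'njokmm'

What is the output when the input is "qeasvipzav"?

ipzavqeasv

Looking at the pairs, the operation is to swap the front and back halves of the string.
For "qeasvipzav" the result is "ipzavqeasv".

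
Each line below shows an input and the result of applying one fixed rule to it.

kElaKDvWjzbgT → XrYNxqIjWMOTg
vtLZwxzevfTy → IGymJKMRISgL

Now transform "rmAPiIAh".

EZncVvnU

What's happening: flip the case of every letter, then shift every letter 13 places forward in the alphabet (wrapping around) — i.e. ROT13.
For "rmAPiIAh", step one produces "RMapIiaH"; step two turns that into "EZncVvnU".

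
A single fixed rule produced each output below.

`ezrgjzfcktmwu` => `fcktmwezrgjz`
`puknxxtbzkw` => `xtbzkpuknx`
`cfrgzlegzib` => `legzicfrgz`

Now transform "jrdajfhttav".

fhttajrdaj

Rule — delete the last character, then swap the front and back halves of the string.
Working it through for "jrdajfhttav": intermediate "jrdajfhtta", final "fhttajrdaj".
(Check on "puknxxtbzkw": → "puknxxtbzk" → "xtbzkpuknx" ✓)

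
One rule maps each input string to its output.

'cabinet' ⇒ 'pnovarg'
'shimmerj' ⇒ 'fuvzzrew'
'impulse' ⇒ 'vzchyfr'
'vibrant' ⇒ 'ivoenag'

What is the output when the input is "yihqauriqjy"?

Looking at the pairs, the operation is to shift every letter 13 places forward in the alphabet (wrapping around) — i.e. ROT13.
Doing the same to "yihqauriqjy": "lvudnhevdwl".

lvudnhevdwl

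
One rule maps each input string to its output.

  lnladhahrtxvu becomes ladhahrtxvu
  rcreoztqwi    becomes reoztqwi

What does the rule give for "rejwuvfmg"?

jwuvfmg

Looking at the pairs, the operation is to delete the first 2 characters.
Applying that to "rejwuvfmg" gives "jwuvfmg".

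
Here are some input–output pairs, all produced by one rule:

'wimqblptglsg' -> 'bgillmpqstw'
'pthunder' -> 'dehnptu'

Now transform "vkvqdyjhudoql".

The transformation: delete the last character, then sort the characters into alphabetical order.
On "vkvqdyjhudoql": the first step gives "vkvqdyjhudoq", and the second then gives "ddhjkoqquvvy".

ddhjkoqquvvy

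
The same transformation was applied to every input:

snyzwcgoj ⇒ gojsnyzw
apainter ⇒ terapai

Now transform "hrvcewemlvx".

The rule is to move the last 3 characters to the front (rotate right by 3), then delete the last character.
On "hrvcewemlvx" that produces "lvxhrvcewe".

lvxhrvcewe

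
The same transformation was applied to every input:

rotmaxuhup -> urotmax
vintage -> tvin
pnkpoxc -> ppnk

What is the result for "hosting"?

The rule is to delete the last 3 characters, then move the last character to the front.
Working it through for "hosting": intermediate "host", final "thos".

thos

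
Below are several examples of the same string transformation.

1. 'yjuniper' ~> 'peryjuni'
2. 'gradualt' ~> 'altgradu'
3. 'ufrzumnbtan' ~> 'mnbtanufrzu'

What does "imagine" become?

neimagi

Each output is the input with this applied: move the first 3 characters to the end (rotate left by 3), then move the first 2 characters to the end (rotate left by 2).
Applying both steps to "imagine": "gineima", then "neimagi".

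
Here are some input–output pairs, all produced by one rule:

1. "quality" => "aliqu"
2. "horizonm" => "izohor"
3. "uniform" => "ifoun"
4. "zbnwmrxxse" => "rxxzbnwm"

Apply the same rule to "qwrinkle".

The pattern: delete the last 2 characters, then move the last 3 characters to the front (rotate right by 3).
For "qwrinkle" the result is "inkqwr".

inkqwr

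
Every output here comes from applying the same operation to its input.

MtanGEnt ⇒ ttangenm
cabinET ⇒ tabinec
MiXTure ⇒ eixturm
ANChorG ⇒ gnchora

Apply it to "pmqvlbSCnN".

nmqvlbscnp

Looking at the pairs, the operation is to swap the first and last characters, then convert every letter to lowercase.
For "pmqvlbSCnN", step one produces "NmqvlbSCnp"; step two turns that into "nmqvlbscnp".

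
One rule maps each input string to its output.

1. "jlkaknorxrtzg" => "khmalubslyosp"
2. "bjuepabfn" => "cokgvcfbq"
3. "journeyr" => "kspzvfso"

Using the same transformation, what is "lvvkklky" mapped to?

Looking at the pairs, the operation is to take characters alternately from the front and the back (1st, last, 2nd, 2nd-last, ...), then shift every letter 1 place forward in the alphabet (wrapping around).
Starting from "lvvkklky": after the first operation, "lyvkvlkk"; after the second, "mzwlwmll".

mzwlwmll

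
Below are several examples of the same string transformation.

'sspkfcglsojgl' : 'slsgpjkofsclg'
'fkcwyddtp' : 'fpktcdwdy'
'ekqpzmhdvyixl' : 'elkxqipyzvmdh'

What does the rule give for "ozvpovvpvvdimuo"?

oozuvmpiodvvvvp

What's happening: take characters alternately from the front and the back (1st, last, 2nd, 2nd-last, ...).
For "ozvpovvpvvdimuo" the result is "oozuvmpiodvvvvp".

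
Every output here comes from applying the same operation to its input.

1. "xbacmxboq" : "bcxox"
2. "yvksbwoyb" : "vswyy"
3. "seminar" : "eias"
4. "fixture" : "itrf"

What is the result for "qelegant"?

eeat

The transformation: move the first character to the end, then keep every other character starting from the first (positions 1st, 3rd, 5th, ...).
Applying both steps to "qelegant": "elegantq", then "eeat".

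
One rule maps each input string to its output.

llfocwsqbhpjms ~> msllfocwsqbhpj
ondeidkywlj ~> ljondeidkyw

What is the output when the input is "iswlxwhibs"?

The pattern: move the last 2 characters to the front (rotate right by 2).
On "iswlxwhibs" that produces "bsiswlxwhi".

bsiswlxwhi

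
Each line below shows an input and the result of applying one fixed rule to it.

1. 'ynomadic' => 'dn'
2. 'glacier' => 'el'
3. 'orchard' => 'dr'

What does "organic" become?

go

Each output is the input with this applied: sort the characters into alphabetical order, then keep one character in every 3, starting at position 3 (positions 3rd, 6th, 9th, ...).
For "organic", step one produces "acginor"; step two turns that into "go".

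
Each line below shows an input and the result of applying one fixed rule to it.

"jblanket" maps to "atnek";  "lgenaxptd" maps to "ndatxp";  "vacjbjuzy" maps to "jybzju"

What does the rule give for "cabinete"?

iente

Rule — delete the first 3 characters, then take characters alternately from the front and the back (1st, last, 2nd, 2nd-last, ...).
Applying both steps to "cabinete": "inete", then "iente".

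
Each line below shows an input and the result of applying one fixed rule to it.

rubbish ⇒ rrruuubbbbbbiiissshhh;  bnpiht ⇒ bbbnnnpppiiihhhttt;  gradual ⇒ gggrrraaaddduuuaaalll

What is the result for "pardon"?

pppaaarrrdddooonnn

What's happening: repeat every character 3 times.
On "pardon" that produces "pppaaarrrdddooonnn".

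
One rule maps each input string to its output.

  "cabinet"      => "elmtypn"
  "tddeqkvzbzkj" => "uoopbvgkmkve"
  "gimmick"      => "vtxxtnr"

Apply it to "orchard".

ocnslcz

Rule — swap the first and last characters, then shift every letter 11 places forward in the alphabet (wrapping around).
For "orchard", step one produces "drcharo"; step two turns that into "ocnslcz".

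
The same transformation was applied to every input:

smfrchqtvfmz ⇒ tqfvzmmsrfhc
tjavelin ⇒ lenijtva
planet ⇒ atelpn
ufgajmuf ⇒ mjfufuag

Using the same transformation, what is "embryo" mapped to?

boymer

The pattern: swap each adjacent pair of characters (1↔2, 3↔4, ...), then swap the front and back halves of the string.
On "embryo": the first step gives "merboy", and the second then gives "boymer".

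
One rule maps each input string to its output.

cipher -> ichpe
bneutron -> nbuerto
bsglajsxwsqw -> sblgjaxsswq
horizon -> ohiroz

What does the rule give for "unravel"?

nuarev

What's happening: delete the last character, then swap each adjacent pair of characters (1↔2, 3↔4, ...).
"unravel" → "unrave" → "nuarev".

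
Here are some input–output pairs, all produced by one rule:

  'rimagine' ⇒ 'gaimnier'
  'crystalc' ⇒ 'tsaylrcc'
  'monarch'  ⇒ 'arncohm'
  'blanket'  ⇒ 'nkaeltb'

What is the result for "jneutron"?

The pattern: take characters alternately from the front and the back (1st, last, 2nd, 2nd-last, ...), then reverse the string.
Applying both steps to "jneutron": "jnnoerut", then "tureonnj".

tureonnj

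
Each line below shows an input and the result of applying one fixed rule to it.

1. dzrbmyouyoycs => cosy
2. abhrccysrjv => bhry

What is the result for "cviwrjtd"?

The pattern: sort the characters into alphabetical order, then keep one character in every 3, starting at position 2 (positions 2nd, 5th, 8th, ...).
On "cviwrjtd" that produces "drw".

drw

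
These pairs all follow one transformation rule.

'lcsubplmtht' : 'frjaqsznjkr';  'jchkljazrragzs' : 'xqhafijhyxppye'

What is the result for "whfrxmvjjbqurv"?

The rule is to move the last 2 characters to the front (rotate right by 2), then shift every letter 2 places backward in the alphabet (wrapping around).
On "whfrxmvjjbqurv": the first step gives "rvwhfrxmvjjbqu", and the second then gives "ptufdpvkthhzos".
(Check on "jchkljazrragzs": → "zsjchkljazrrag" → "xqhafijhyxppye" ✓)

ptufdpvkthhzos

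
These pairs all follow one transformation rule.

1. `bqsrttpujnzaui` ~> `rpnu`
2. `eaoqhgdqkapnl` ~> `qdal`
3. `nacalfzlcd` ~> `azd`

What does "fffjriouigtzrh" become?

Looking at the pairs, the operation is to delete the first 3 characters, then keep one character in every 3, starting at position 1 (positions 1st, 4th, 7th, ...).
Working it through for "fffjriouigtzrh": intermediate "jriouigtzrh", final "jogr".

jogr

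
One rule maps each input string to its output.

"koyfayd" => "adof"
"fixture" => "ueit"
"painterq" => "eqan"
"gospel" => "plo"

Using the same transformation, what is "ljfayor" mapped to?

In each case the input is transformed by: move the last 3 characters to the front (rotate right by 3), then keep every other character starting from the first (positions 1st, 3rd, 5th, ...).
Applying both steps to "ljfayor": "yorljfa", then "yrja".
(Check on "gospel": → "pelgos" → "plo" ✓)

yrja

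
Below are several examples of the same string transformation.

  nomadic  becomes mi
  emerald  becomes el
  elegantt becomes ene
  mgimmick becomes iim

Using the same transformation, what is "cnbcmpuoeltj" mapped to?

bpej

The transformation: move the first character to the end, then keep one character in every 3, starting at position 2 (positions 2nd, 5th, 8th, ...).
On "cnbcmpuoeltj": the first step gives "nbcmpuoeltjc", and the second then gives "bpej".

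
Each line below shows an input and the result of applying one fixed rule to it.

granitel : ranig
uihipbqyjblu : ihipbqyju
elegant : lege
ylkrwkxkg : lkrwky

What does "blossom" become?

losb

The pattern: delete the last 3 characters, then move the first character to the end.
Doing the same to "blossom": "losb".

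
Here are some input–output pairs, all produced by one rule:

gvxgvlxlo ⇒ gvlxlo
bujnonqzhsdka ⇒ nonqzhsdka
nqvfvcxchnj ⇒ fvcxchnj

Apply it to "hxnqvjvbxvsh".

The pattern: delete the first 3 characters.
"hxnqvjvbxvsh" → "qvjvbxvsh".

qvjvbxvsh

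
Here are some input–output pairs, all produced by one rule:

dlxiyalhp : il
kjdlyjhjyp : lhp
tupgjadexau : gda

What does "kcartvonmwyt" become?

row

Rule — delete the first 2 characters, then keep one character in every 3, starting at position 2 (positions 2nd, 5th, 8th, ...).
Starting from "kcartvonmwyt": after the first operation, "artvonmwyt"; after the second, "row".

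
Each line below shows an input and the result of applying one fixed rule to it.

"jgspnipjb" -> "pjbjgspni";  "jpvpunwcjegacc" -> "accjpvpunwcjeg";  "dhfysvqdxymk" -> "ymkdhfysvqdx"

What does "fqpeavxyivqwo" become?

qwofqpeavxyiv

Looking at the pairs, the operation is to move the last 3 characters to the front (rotate right by 3).
For "fqpeavxyivqwo" the result is "qwofqpeavxyiv".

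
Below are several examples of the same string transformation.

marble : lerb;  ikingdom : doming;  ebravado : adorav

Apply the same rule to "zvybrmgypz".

gypzybrm

Each output is the input with this applied: delete the first 2 characters, then swap the front and back halves of the string.
On "zvybrmgypz": the first step gives "ybrmgypz", and the second then gives "gypzybrm".
(Check on "marble": → "rble" → "lerb" ✓)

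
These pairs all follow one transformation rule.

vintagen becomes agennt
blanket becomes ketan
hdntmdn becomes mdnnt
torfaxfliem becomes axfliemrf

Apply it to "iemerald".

raldme

In each case the input is transformed by: delete the first 2 characters, then move the first 2 characters to the end (rotate left by 2).
"iemerald" → "raldme".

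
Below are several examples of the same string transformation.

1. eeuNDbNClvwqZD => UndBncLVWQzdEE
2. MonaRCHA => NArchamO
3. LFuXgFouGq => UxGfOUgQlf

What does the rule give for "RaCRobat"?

What's happening: flip the case of every letter, then move the first 2 characters to the end (rotate left by 2).
"RaCRobat" → "rAcrOBAT" → "crOBATrA".

crOBATrA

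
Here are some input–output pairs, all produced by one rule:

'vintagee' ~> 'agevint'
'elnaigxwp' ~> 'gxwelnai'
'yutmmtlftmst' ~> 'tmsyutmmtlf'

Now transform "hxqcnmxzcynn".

Looking at the pairs, the operation is to delete the last character, then move the last 3 characters to the front (rotate right by 3).
"hxqcnmxzcynn" → "hxqcnmxzcyn" → "cynhxqcnmxz".

cynhxqcnmxz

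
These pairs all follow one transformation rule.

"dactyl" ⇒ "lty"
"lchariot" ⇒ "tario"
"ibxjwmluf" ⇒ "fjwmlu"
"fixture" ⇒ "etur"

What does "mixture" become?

etur

The pattern: delete the first 3 characters, then move the last character to the front.
"mixture" → "ture" → "etur".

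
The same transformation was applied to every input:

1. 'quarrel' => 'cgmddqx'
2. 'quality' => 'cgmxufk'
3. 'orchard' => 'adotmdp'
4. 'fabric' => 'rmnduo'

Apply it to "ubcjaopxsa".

Looking at the pairs, the operation is to shift every letter 12 places forward in the alphabet (wrapping around).
Applying that to "ubcjaopxsa" gives "gnovmabjem".

gnovmabjem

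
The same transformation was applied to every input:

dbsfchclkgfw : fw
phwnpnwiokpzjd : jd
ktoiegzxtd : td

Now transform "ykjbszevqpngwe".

The rule is to keep only the last 2 characters.
On "ykjbszevqpngwe" that produces "we".

we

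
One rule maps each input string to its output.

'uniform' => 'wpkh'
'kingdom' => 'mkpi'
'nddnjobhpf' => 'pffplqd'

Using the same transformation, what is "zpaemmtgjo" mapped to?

Rule — delete the last 3 characters, then shift every letter 2 places forward in the alphabet (wrapping around).
For "zpaemmtgjo", step one produces "zpaemmt"; step two turns that into "brcgoov".

brcgoov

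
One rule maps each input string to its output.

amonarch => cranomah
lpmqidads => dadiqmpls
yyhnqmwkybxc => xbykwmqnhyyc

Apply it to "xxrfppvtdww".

Rule — reverse the string, then move the first character to the end.
Applying both steps to "xxrfppvtdww": "wwdtvppfrxx", then "wdtvppfrxxw".

wdtvppfrxxw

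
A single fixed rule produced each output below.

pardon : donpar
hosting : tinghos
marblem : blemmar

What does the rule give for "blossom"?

Looking at the pairs, the operation is to move the first 3 characters to the end (rotate left by 3).
So "blossom" becomes "ssomblo".

ssomblo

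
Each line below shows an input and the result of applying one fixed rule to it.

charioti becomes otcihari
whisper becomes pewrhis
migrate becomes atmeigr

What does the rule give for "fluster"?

The rule is to swap the first and last characters, then move the last 3 characters to the front (rotate right by 3).
Applying that to "fluster" gives "tefrlus".

tefrlus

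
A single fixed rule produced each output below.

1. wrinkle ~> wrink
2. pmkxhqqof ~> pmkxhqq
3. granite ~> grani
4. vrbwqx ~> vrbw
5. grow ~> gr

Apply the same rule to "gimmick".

gimmi

The pattern: delete the last 2 characters.
On "gimmick" that produces "gimmi".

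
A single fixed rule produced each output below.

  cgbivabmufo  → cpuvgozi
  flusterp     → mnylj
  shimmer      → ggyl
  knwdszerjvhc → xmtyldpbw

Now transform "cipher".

byl

The transformation: shift every letter 6 places backward in the alphabet (wrapping around), then delete the first 3 characters.
For "cipher" the result is "byl".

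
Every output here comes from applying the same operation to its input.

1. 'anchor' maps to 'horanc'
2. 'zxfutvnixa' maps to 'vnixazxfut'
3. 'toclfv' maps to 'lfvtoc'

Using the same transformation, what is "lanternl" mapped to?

The rule is to swap the front and back halves of the string.
So "lanternl" becomes "ernllant".

ernllant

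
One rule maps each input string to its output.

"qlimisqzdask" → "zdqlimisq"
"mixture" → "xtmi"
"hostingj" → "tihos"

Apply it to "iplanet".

laip

The pattern: delete the last 3 characters, then move the last 2 characters to the front (rotate right by 2).
Applying both steps to "iplanet": "ipla", then "laip".
(Check on "hostingj": → "hosti" → "tihos" ✓)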